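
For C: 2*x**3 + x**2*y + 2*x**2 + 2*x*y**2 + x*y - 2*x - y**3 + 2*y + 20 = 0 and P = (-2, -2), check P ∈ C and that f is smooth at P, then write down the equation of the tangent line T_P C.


Tangent line at P: 28*x + 8*y + 72 = 0.

Step 1: f(-2, -2) = 0, so P lies on C.
Step 2: partial derivatives
  f_x(x, y) = 6*x**2 + 2*x*y + 4*x + 2*y**2 + y - 2, f_y(x, y) = x**2 + 4*x*y + x - 3*y**2 + 2.
  f_x(P) = 28, f_y(P) = 8 (gradient nonzero, so P is smooth).
Step 3: tangent line at P: 28·(x − -2) + 8·(y − -2) = 0.
Expanding: 28*x + 8*y + 72 = 0.


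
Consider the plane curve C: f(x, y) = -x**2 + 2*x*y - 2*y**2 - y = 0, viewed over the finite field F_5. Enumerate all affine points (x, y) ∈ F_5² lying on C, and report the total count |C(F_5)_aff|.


Affine F_5-points: {(0, 0), (0, 2), (4, 2), (4, 4)}; count = 4.

For each of the 25 pairs (x, y) ∈ F_5², evaluate f(x, y) mod 5. Record the zeros.
  x = 0: [0↦0, 1↦2, 2↦0, 3↦4, 4↦4]  zeros at y ∈ {0, 2}
  x = 1: [0↦4, 1↦3, 2↦3, 3↦4, 4↦1]  zeros at y ∈ ∅
  x = 2: [0↦1, 1↦2, 2↦4, 3↦2, 4↦1]  zeros at y ∈ ∅
  x = 3: [0↦1, 1↦4, 2↦3, 3↦3, 4↦4]  zeros at y ∈ ∅
  x = 4: [0↦4, 1↦4, 2↦0, 3↦2, 4↦0]  zeros at y ∈ {2, 4}
Collecting zeros: affine points = {(0, 0), (0, 2), (4, 2), (4, 4)}.
Total count |C(F_5)_aff| = 4.


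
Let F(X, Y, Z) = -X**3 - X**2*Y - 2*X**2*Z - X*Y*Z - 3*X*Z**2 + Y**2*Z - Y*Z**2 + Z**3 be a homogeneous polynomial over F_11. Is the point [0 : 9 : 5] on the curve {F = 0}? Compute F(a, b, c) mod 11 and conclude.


F(0,9,5) ≡ 8 (mod 11); P is NOT on the curve.

Evaluate F(0, 9, 5) term-by-term (mod 11).
  -X**3 ↦ -1·0·1·1 = 0
  -X**2*Y ↦ -1·0·9·1 = 0
  -2*X**2*Z ↦ -2·0·1·5 = 0
  -X*Y*Z ↦ -1·0·9·5 = 0
  -3*X*Z**2 ↦ -3·0·1·25 = 0
  Y**2*Z ↦ 1·1·81·5 = 405
  -Y*Z**2 ↦ -1·1·9·25 = -225
  Z**3 ↦ 1·1·1·125 = 125
Sum: F(0, 9, 5) = (0) + (0) + (0) + (0) + (0) + (405) + (-225) + (125) = 305.
Reducing mod 11: 305 ≡ 8 (mod 11).
Since F(a, b, c) ≡ 8 ≠ 0 (mod 11), P does NOT lie on the curve.


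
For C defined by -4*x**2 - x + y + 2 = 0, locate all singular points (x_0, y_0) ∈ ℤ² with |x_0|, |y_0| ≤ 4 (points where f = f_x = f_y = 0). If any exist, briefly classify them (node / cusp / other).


No singular points in the scanned grid; C is smooth there.

Compute partial derivatives:
  f_x = -8*x - 1.
  f_y = 1.
f_y = 1 is a nonzero constant, so f_y never vanishes: no point (x, y) can satisfy f = f_x = f_y = 0. In particular no (x, y) ∈ {−4, ..., 4}² is singular; the curve is smooth.


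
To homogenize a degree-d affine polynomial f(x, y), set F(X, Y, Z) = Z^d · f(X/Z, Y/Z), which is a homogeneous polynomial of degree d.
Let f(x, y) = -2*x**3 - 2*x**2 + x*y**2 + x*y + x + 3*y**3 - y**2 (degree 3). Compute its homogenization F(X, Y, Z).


F(X, Y, Z) = -2*X**3 - 2*X**2*Z + X*Y**2 + X*Y*Z + X*Z**2 + 3*Y**3 - Y**2*Z

deg(f) = 3.
Substitute x = X/Z, y = Y/Z into f, then multiply by Z^3.
  monomial -2·x^3·y^0 ↦ -2·X^3·Y^0·Z^0.
  monomial -2·x^2·y^0 ↦ -2·X^2·Y^0·Z^1.
  monomial 1·x^1·y^2 ↦ 1·X^1·Y^2·Z^0.
  monomial 1·x^1·y^1 ↦ 1·X^1·Y^1·Z^1.
  monomial 1·x^1·y^0 ↦ 1·X^1·Y^0·Z^2.
  monomial 3·x^0·y^3 ↦ 3·X^0·Y^3·Z^0.
  monomial -1·x^0·y^2 ↦ -1·X^0·Y^2·Z^1.
Collecting: F(X, Y, Z) = -2*X**3 - 2*X**2*Z + X*Y**2 + X*Y*Z + X*Z**2 + 3*Y**3 - Y**2*Z.


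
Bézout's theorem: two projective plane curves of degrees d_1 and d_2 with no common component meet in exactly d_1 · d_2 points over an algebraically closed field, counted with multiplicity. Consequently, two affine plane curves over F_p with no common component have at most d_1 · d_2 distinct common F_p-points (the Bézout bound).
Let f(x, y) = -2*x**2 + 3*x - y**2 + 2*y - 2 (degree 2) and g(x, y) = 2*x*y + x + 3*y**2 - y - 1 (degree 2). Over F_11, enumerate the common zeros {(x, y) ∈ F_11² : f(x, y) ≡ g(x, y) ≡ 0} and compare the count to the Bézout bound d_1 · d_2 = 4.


Common zeros: {(8, 8)}; count = 1; Bézout bound = 4.

deg(f) = 2, deg(g) = 2, so Bézout bound = 4.
Scan x ∈ F_11. For each x, list the y ∈ F_11 with f(x, y) ≡ 0 and those with g(x, y) ≡ 0 (mod 11); the common zeros in that column are the intersection.
  x = 0: f ≡ 0 at y ∈ ∅; g ≡ 0 at y ∈ ∅; common: ∅.
  x = 1: f ≡ 0 at y ∈ {1}; g ≡ 0 at y ∈ {0, 7}; common: ∅.
  x = 2: f ≡ 0 at y ∈ ∅; g ≡ 0 at y ∈ ∅; common: ∅.
  x = 3: f ≡ 0 at y ∈ {0, 2}; g ≡ 0 at y ∈ {3, 10}; common: ∅.
  x = 4: f ≡ 0 at y ∈ {0, 2}; g ≡ 0 at y ∈ ∅; common: ∅.
  x = 5: f ≡ 0 at y ∈ ∅; g ≡ 0 at y ∈ {4}; common: ∅.
  x = 6: f ≡ 0 at y ∈ {1}; g ≡ 0 at y ∈ ∅; common: ∅.
  x = 7: f ≡ 0 at y ∈ ∅; g ≡ 0 at y ∈ {1, 2}; common: ∅.
  x = 8: f ≡ 0 at y ∈ {5, 8}; g ≡ 0 at y ∈ {8, 9}; common: {8}.
  x = 9: f ≡ 0 at y ∈ ∅; g ≡ 0 at y ∈ ∅; common: ∅.
  x = 10: f ≡ 0 at y ∈ {5, 8}; g ≡ 0 at y ∈ {6}; common: ∅.
Collecting: common zeros = {(8, 8)}, so the count is 1.
Comparison with the Bézout bound: 1 ≤ 4 = deg(f)·deg(g), as expected for curves with no common component (the affine F_11-count falls short of the bound because intersections may lie at infinity, over extension fields, or carry multiplicity).


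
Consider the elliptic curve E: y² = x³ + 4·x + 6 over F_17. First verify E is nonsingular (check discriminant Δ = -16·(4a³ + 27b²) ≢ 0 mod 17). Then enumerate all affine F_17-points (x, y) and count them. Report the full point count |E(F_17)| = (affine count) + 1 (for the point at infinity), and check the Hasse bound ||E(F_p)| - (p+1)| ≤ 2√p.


Affine points = {(4, 1), (4, 16), (5, 7), (5, 10), (6, 5), (6, 12), (10, 3), (10, 14), (11, 2), (11, 15), (14, 1), (14, 16), (16, 1), (16, 16)}; affine count = 14; |E(F_17)| = 15.

Discriminant check: Δ ∝ 4a³ + 27b² = 4·4³ + 27·6² = 4·64 + 27·36 ≡ 4 (mod 17). Nonzero ⇒ E is nonsingular.
For each x ∈ F_17, compute rhs = x³ + 4·x + 6 mod 17, then count y ∈ F_17 with y² ≡ rhs.
  x = 0: rhs = 6, matching y values: none (0 points).
  x = 1: rhs = 11, matching y values: none (0 points).
  x = 2: rhs = 5, matching y values: none (0 points).
  x = 3: rhs = 11, matching y values: none (0 points).
  x = 4: rhs = 1, matching y values: 1, 16 (2 points).
  x = 5: rhs = 15, matching y values: 7, 10 (2 points).
  x = 6: rhs = 8, matching y values: 5, 12 (2 points).
  x = 7: rhs = 3, matching y values: none (0 points).
  x = 8: rhs = 6, matching y values: none (0 points).
  x = 9: rhs = 6, matching y values: none (0 points).
  x = 10: rhs = 9, matching y values: 3, 14 (2 points).
  x = 11: rhs = 4, matching y values: 2, 15 (2 points).
  x = 12: rhs = 14, matching y values: none (0 points).
  x = 13: rhs = 11, matching y values: none (0 points).
  x = 14: rhs = 1, matching y values: 1, 16 (2 points).
  x = 15: rhs = 7, matching y values: none (0 points).
  x = 16: rhs = 1, matching y values: 1, 16 (2 points).
Total affine count: 14.
Full point count |E(F_17)| = 14 + 1 = 15.
Hasse bound: |15 − (17+1)| = |-3| = 3 ≤ 2√17 ≈ 8.2462 ✓.


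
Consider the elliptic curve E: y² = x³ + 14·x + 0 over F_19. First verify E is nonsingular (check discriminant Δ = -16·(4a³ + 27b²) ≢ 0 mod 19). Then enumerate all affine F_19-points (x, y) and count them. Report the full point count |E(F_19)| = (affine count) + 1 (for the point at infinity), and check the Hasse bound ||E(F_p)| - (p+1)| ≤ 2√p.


Affine points = {(0, 0), (2, 6), (2, 13), (4, 5), (4, 14), (5, 9), (5, 10), (7, 2), (7, 17), (8, 4), (8, 15), (9, 0), (10, 0), (13, 2), (13, 17), (16, 8), (16, 11), (18, 2), (18, 17)}; affine count = 19; |E(F_19)| = 20.

Discriminant check: Δ ∝ 4a³ + 27b² = 4·14³ + 27·0² = 4·2744 + 27·0 ≡ 13 (mod 19). Nonzero ⇒ E is nonsingular.
For each x ∈ F_19, compute rhs = x³ + 14·x + 0 mod 19, then count y ∈ F_19 with y² ≡ rhs.
  x = 0: rhs = 0, matching y values: 0 (1 points).
  x = 1: rhs = 15, matching y values: none (0 points).
  x = 2: rhs = 17, matching y values: 6, 13 (2 points).
  x = 3: rhs = 12, matching y values: none (0 points).
  x = 4: rhs = 6, matching y values: 5, 14 (2 points).
  x = 5: rhs = 5, matching y values: 9, 10 (2 points).
  x = 6: rhs = 15, matching y values: none (0 points).
  x = 7: rhs = 4, matching y values: 2, 17 (2 points).
  x = 8: rhs = 16, matching y values: 4, 15 (2 points).
  x = 9: rhs = 0, matching y values: 0 (1 points).
  x = 10: rhs = 0, matching y values: 0 (1 points).
  x = 11: rhs = 3, matching y values: none (0 points).
  x = 12: rhs = 15, matching y values: none (0 points).
  x = 13: rhs = 4, matching y values: 2, 17 (2 points).
  x = 14: rhs = 14, matching y values: none (0 points).
  x = 15: rhs = 13, matching y values: none (0 points).
  x = 16: rhs = 7, matching y values: 8, 11 (2 points).
  x = 17: rhs = 2, matching y values: none (0 points).
  x = 18: rhs = 4, matching y values: 2, 17 (2 points).
Total affine count: 19.
Full point count |E(F_19)| = 19 + 1 = 20.
Hasse bound: |20 − (19+1)| = |0| = 0 ≤ 2√19 ≈ 8.7178 ✓.


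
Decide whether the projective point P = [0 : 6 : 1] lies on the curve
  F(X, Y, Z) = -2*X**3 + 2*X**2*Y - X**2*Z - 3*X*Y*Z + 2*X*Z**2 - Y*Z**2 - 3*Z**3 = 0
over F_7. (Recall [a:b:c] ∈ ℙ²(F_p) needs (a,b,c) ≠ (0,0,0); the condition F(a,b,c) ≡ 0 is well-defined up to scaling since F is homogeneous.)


F(0,6,1) ≡ 5 (mod 7); P is NOT on the curve.

Evaluate F(0, 6, 1) term-by-term (mod 7).
  -2*X**3 ↦ -2·0·1·1 = 0
  2*X**2*Y ↦ 2·0·6·1 = 0
  -X**2*Z ↦ -1·0·1·1 = 0
  -3*X*Y*Z ↦ -3·0·6·1 = 0
  2*X*Z**2 ↦ 2·0·1·1 = 0
  -Y*Z**2 ↦ -1·1·6·1 = -6
  -3*Z**3 ↦ -3·1·1·1 = -3
Sum: F(0, 6, 1) = (0) + (0) + (0) + (0) + (0) + (-6) + (-3) = -9.
Reducing mod 7: -9 ≡ 5 (mod 7).
Since F(a, b, c) ≡ 5 ≠ 0 (mod 7), P does NOT lie on the curve.


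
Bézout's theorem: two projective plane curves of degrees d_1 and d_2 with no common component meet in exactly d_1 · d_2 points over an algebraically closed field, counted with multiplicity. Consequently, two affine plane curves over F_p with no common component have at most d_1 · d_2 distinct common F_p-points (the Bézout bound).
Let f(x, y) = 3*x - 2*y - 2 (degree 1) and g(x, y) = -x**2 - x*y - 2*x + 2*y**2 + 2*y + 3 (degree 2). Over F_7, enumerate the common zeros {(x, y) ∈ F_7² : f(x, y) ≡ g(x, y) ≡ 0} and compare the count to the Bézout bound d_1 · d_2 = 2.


Common zeros: ∅; count = 0; Bézout bound = 2.

deg(f) = 1, deg(g) = 2, so Bézout bound = 2.
Scan x ∈ F_7. For each x, list the y ∈ F_7 with f(x, y) ≡ 0 and those with g(x, y) ≡ 0 (mod 7); the common zeros in that column are the intersection.
  x = 0: f ≡ 0 at y ∈ {6}; g ≡ 0 at y ∈ {1, 5}; common: ∅.
  x = 1: f ≡ 0 at y ∈ {4}; g ≡ 0 at y ∈ {0, 3}; common: ∅.
  x = 2: f ≡ 0 at y ∈ {2}; g ≡ 0 at y ∈ ∅; common: ∅.
  x = 3: f ≡ 0 at y ∈ {0}; g ≡ 0 at y ∈ ∅; common: ∅.
  x = 4: f ≡ 0 at y ∈ {5}; g ≡ 0 at y ∈ {0, 1}; common: ∅.
  x = 5: f ≡ 0 at y ∈ {3}; g ≡ 0 at y ∈ ∅; common: ∅.
  x = 6: f ≡ 0 at y ∈ {1}; g ≡ 0 at y ∈ ∅; common: ∅.
Collecting: common zeros = ∅, so the count is 0.
Comparison with the Bézout bound: 0 ≤ 2 = deg(f)·deg(g), as expected for curves with no common component (the affine F_7-count falls short of the bound because intersections may lie at infinity, over extension fields, or carry multiplicity).


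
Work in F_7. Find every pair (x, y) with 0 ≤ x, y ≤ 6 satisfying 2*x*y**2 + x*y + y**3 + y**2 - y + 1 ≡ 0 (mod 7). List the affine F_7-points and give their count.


Affine F_7-points: {(0, 4), (1, 2), (4, 1), (5, 6), (6, 5)}; count = 5.

For each of the 49 pairs (x, y) ∈ F_7², evaluate f(x, y) mod 7. Record the zeros.
  x = 0: [0↦1, 1↦2, 2↦4, 3↦6, 4↦0, 5↦6, 6↦2]  zeros at y ∈ {4}
  x = 1: [0↦1, 1↦5, 2↦0, 3↦6, 4↦1, 5↦5, 6↦3]  zeros at y ∈ {2}
  x = 2: [0↦1, 1↦1, 2↦3, 3↦6, 4↦2, 5↦4, 6↦4]  zeros at y ∈ ∅
  x = 3: [0↦1, 1↦4, 2↦6, 3↦6, 4↦3, 5↦3, 6↦5]  zeros at y ∈ ∅
  x = 4: [0↦1, 1↦0, 2↦2, 3↦6, 4↦4, 5↦2, 6↦6]  zeros at y ∈ {1}
  x = 5: [0↦1, 1↦3, 2↦5, 3↦6, 4↦5, 5↦1, 6↦0]  zeros at y ∈ {6}
  x = 6: [0↦1, 1↦6, 2↦1, 3↦6, 4↦6, 5↦0, 6↦1]  zeros at y ∈ {5}
Collecting zeros: affine points = {(0, 4), (1, 2), (4, 1), (5, 6), (6, 5)}.
Total count |C(F_7)_aff| = 5.


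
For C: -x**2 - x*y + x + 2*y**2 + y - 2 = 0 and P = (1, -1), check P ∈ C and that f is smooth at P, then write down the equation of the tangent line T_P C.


Tangent line at P: -4*y - 4 = 0.

Step 1: f(1, -1) = 0, so P lies on C.
Step 2: partial derivatives
  f_x(x, y) = -2*x - y + 1, f_y(x, y) = -x + 4*y + 1.
  f_x(P) = 0, f_y(P) = -4 (gradient nonzero, so P is smooth).
Step 3: tangent line at P: 0·(x − 1) + -4·(y − -1) = 0.
Expanding: -4*y - 4 = 0.


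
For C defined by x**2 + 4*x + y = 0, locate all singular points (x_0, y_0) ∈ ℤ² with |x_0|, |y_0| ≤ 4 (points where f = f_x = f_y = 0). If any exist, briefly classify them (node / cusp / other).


No singular points in the scanned grid; C is smooth there.

Compute partial derivatives:
  f_x = 2*x + 4.
  f_y = 1.
f_y = 1 is a nonzero constant, so f_y never vanishes: no point (x, y) can satisfy f = f_x = f_y = 0. In particular no (x, y) ∈ {−4, ..., 4}² is singular; the curve is smooth.


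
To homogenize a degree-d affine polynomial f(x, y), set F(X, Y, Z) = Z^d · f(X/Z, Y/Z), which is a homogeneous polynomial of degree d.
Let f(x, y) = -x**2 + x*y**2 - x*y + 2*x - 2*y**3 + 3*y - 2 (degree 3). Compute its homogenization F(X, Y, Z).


F(X, Y, Z) = -X**2*Z + X*Y**2 - X*Y*Z + 2*X*Z**2 - 2*Y**3 + 3*Y*Z**2 - 2*Z**3

deg(f) = 3.
Substitute x = X/Z, y = Y/Z into f, then multiply by Z^3.
  monomial -1·x^2·y^0 ↦ -1·X^2·Y^0·Z^1.
  monomial 1·x^1·y^2 ↦ 1·X^1·Y^2·Z^0.
  monomial -1·x^1·y^1 ↦ -1·X^1·Y^1·Z^1.
  monomial 2·x^1·y^0 ↦ 2·X^1·Y^0·Z^2.
  monomial -2·x^0·y^3 ↦ -2·X^0·Y^3·Z^0.
  monomial 3·x^0·y^1 ↦ 3·X^0·Y^1·Z^2.
  monomial -2·x^0·y^0 ↦ -2·X^0·Y^0·Z^3.
Collecting: F(X, Y, Z) = -X**2*Z + X*Y**2 - X*Y*Z + 2*X*Z**2 - 2*Y**3 + 3*Y*Z**2 - 2*Z**3.


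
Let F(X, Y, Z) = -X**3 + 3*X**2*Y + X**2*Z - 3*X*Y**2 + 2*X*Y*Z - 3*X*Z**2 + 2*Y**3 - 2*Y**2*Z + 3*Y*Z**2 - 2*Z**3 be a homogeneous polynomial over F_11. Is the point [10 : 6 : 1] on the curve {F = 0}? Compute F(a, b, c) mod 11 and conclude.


F(10,6,1) ≡ 0 (mod 11); P is on the curve.

Evaluate F(10, 6, 1) term-by-term (mod 11).
  -X**3 ↦ -1·1000·1·1 = -1000
  3*X**2*Y ↦ 3·100·6·1 = 1800
  X**2*Z ↦ 1·100·1·1 = 100
  -3*X*Y**2 ↦ -3·10·36·1 = -1080
  2*X*Y*Z ↦ 2·10·6·1 = 120
  -3*X*Z**2 ↦ -3·10·1·1 = -30
  2*Y**3 ↦ 2·1·216·1 = 432
  -2*Y**2*Z ↦ -2·1·36·1 = -72
  3*Y*Z**2 ↦ 3·1·6·1 = 18
  -2*Z**3 ↦ -2·1·1·1 = -2
Sum: F(10, 6, 1) = (-1000) + (1800) + (100) + (-1080) + (120) + (-30) + (432) + (-72) + (18) + (-2) = 286.
Reducing mod 11: 286 ≡ 0 (mod 11).
Since F(a, b, c) ≡ 0 (mod 11), P lies on the curve.


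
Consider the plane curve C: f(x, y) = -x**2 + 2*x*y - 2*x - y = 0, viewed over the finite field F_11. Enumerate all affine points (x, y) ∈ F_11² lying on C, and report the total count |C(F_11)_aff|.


Affine F_11-points: {(0, 0), (1, 3), (2, 10), (3, 3), (4, 5), (5, 10), (7, 4), (8, 9), (9, 0), (10, 4)}; count = 10.

For each of the 121 pairs (x, y) ∈ F_11², evaluate f(x, y) mod 11. Record the zeros.
  x = 0: [0↦0, 1↦10, 2↦9, 3↦8, 4↦7, 5↦6, 6↦5, 7↦4, 8↦3, 9↦2, 10↦1]  zeros at y ∈ {0}
  x = 1: [0↦8, 1↦9, 2↦10, 3↦0, 4↦1, 5↦2, 6↦3, 7↦4, 8↦5, 9↦6, 10↦7]  zeros at y ∈ {3}
  x = 2: [0↦3, 1↦6, 2↦9, 3↦1, 4↦4, 5↦7, 6↦10, 7↦2, 8↦5, 9↦8, 10↦0]  zeros at y ∈ {10}
  x = 3: [0↦7, 1↦1, 2↦6, 3↦0, 4↦5, 5↦10, 6↦4, 7↦9, 8↦3, 9↦8, 10↦2]  zeros at y ∈ {3}
  x = 4: [0↦9, 1↦5, 2↦1, 3↦8, 4↦4, 5↦0, 6↦7, 7↦3, 8↦10, 9↦6, 10↦2]  zeros at y ∈ {5}
  x = 5: [0↦9, 1↦7, 2↦5, 3↦3, 4↦1, 5↦10, 6↦8, 7↦6, 8↦4, 9↦2, 10↦0]  zeros at y ∈ {10}
  x = 6: [0↦7, 1↦7, 2↦7, 3↦7, 4↦7, 5↦7, 6↦7, 7↦7, 8↦7, 9↦7, 10↦7]  zeros at y ∈ ∅
  x = 7: [0↦3, 1↦5, 2↦7, 3↦9, 4↦0, 5↦2, 6↦4, 7↦6, 8↦8, 9↦10, 10↦1]  zeros at y ∈ {4}
  x = 8: [0↦8, 1↦1, 2↦5, 3↦9, 4↦2, 5↦6, 6↦10, 7↦3, 8↦7, 9↦0, 10↦4]  zeros at y ∈ {9}
  x = 9: [0↦0, 1↦6, 2↦1, 3↦7, 4↦2, 5↦8, 6↦3, 7↦9, 8↦4, 9↦10, 10↦5]  zeros at y ∈ {0}
  x = 10: [0↦1, 1↦9, 2↦6, 3↦3, 4↦0, 5↦8, 6↦5, 7↦2, 8↦10, 9↦7, 10↦4]  zeros at y ∈ {4}
Collecting zeros: affine points = {(0, 0), (1, 3), (2, 10), (3, 3), (4, 5), (5, 10), (7, 4), (8, 9), (9, 0), (10, 4)}.
Total count |C(F_11)_aff| = 10.


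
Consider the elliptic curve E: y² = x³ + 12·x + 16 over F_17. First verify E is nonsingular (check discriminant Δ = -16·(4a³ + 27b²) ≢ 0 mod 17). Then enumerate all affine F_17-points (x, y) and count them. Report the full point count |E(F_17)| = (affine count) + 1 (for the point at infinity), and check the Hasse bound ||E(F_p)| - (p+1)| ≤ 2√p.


Affine points = {(0, 4), (0, 13), (4, 3), (4, 14), (6, 7), (6, 10), (7, 1), (7, 16), (11, 0), (12, 1), (12, 16), (14, 2), (14, 15), (15, 1), (15, 16)}; affine count = 15; |E(F_17)| = 16.

Discriminant check: Δ ∝ 4a³ + 27b² = 4·12³ + 27·16² = 4·1728 + 27·256 ≡ 3 (mod 17). Nonzero ⇒ E is nonsingular.
For each x ∈ F_17, compute rhs = x³ + 12·x + 16 mod 17, then count y ∈ F_17 with y² ≡ rhs.
  x = 0: rhs = 16, matching y values: 4, 13 (2 points).
  x = 1: rhs = 12, matching y values: none (0 points).
  x = 2: rhs = 14, matching y values: none (0 points).
  x = 3: rhs = 11, matching y values: none (0 points).
  x = 4: rhs = 9, matching y values: 3, 14 (2 points).
  x = 5: rhs = 14, matching y values: none (0 points).
  x = 6: rhs = 15, matching y values: 7, 10 (2 points).
  x = 7: rhs = 1, matching y values: 1, 16 (2 points).
  x = 8: rhs = 12, matching y values: none (0 points).
  x = 9: rhs = 3, matching y values: none (0 points).
  x = 10: rhs = 14, matching y values: none (0 points).
  x = 11: rhs = 0, matching y values: 0 (1 points).
  x = 12: rhs = 1, matching y values: 1, 16 (2 points).
  x = 13: rhs = 6, matching y values: none (0 points).
  x = 14: rhs = 4, matching y values: 2, 15 (2 points).
  x = 15: rhs = 1, matching y values: 1, 16 (2 points).
  x = 16: rhs = 3, matching y values: none (0 points).
Total affine count: 15.
Full point count |E(F_17)| = 15 + 1 = 16.
Hasse bound: |16 − (17+1)| = |-2| = 2 ≤ 2√17 ≈ 8.2462 ✓.


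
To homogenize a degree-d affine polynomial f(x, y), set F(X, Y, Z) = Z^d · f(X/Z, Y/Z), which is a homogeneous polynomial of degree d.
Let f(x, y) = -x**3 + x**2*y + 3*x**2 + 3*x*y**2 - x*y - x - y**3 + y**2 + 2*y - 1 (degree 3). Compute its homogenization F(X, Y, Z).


F(X, Y, Z) = -X**3 + X**2*Y + 3*X**2*Z + 3*X*Y**2 - X*Y*Z - X*Z**2 - Y**3 + Y**2*Z + 2*Y*Z**2 - Z**3

deg(f) = 3.
Substitute x = X/Z, y = Y/Z into f, then multiply by Z^3.
  monomial -1·x^3·y^0 ↦ -1·X^3·Y^0·Z^0.
  monomial 1·x^2·y^1 ↦ 1·X^2·Y^1·Z^0.
  monomial 3·x^2·y^0 ↦ 3·X^2·Y^0·Z^1.
  monomial 3·x^1·y^2 ↦ 3·X^1·Y^2·Z^0.
  monomial -1·x^1·y^1 ↦ -1·X^1·Y^1·Z^1.
  monomial -1·x^1·y^0 ↦ -1·X^1·Y^0·Z^2.
  monomial -1·x^0·y^3 ↦ -1·X^0·Y^3·Z^0.
  monomial 1·x^0·y^2 ↦ 1·X^0·Y^2·Z^1.
  monomial 2·x^0·y^1 ↦ 2·X^0·Y^1·Z^2.
  monomial -1·x^0·y^0 ↦ -1·X^0·Y^0·Z^3.
Collecting: F(X, Y, Z) = -X**3 + X**2*Y + 3*X**2*Z + 3*X*Y**2 - X*Y*Z - X*Z**2 - Y**3 + Y**2*Z + 2*Y*Z**2 - Z**3.


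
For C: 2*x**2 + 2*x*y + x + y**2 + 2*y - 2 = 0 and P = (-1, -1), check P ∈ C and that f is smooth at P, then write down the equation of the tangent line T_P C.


Tangent line at P: -5*x - 2*y - 7 = 0.

Step 1: f(-1, -1) = 0, so P lies on C.
Step 2: partial derivatives
  f_x(x, y) = 4*x + 2*y + 1, f_y(x, y) = 2*x + 2*y + 2.
  f_x(P) = -5, f_y(P) = -2 (gradient nonzero, so P is smooth).
Step 3: tangent line at P: -5·(x − -1) + -2·(y − -1) = 0.
Expanding: -5*x - 2*y - 7 = 0.


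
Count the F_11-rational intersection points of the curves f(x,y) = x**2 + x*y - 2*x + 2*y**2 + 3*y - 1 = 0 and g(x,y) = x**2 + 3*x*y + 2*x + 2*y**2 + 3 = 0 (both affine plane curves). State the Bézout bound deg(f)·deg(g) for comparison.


Common zeros: {(3, 2), (4, 7)}; count = 2; Bézout bound = 4.

deg(f) = 2, deg(g) = 2, so Bézout bound = 4.
Scan x ∈ F_11. For each x, list the y ∈ F_11 with f(x, y) ≡ 0 and those with g(x, y) ≡ 0 (mod 11); the common zeros in that column are the intersection.
  x = 0: f ≡ 0 at y ∈ ∅; g ≡ 0 at y ∈ {2, 9}; common: ∅.
  x = 1: f ≡ 0 at y ∈ ∅; g ≡ 0 at y ∈ {1, 3}; common: ∅.
  x = 2: f ≡ 0 at y ∈ {7}; g ≡ 0 at y ∈ {0, 8}; common: ∅.
  x = 3: f ≡ 0 at y ∈ {2, 6}; g ≡ 0 at y ∈ {2, 10}; common: {2}.
  x = 4: f ≡ 0 at y ∈ {6, 7}; g ≡ 0 at y ∈ {7, 9}; common: {7}.
  x = 5: f ≡ 0 at y ∈ ∅; g ≡ 0 at y ∈ {1, 8}; common: ∅.
  x = 6: f ≡ 0 at y ∈ ∅; g ≡ 0 at y ∈ {6, 7}; common: ∅.
  x = 7: f ≡ 0 at y ∈ {8, 9}; g ≡ 0 at y ∈ {0, 6}; common: ∅.
  x = 8: f ≡ 0 at y ∈ {2, 9}; g ≡ 0 at y ∈ {5}; common: ∅.
  x = 9: f ≡ 0 at y ∈ {8}; g ≡ 0 at y ∈ {4, 10}; common: ∅.
  x = 10: f ≡ 0 at y ∈ ∅; g ≡ 0 at y ∈ {3, 4}; common: ∅.
Collecting: common zeros = {(3, 2), (4, 7)}, so the count is 2.
Comparison with the Bézout bound: 2 ≤ 4 = deg(f)·deg(g), as expected for curves with no common component (the affine F_11-count falls short of the bound because intersections may lie at infinity, over extension fields, or carry multiplicity).


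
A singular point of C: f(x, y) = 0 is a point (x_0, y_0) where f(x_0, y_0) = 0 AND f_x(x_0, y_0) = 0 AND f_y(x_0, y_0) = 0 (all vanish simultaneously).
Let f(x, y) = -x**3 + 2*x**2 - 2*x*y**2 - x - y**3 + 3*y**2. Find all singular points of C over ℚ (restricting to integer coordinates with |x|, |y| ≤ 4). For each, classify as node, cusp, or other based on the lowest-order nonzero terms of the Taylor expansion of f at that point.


Singular points: {(1, 0)}; classification: node.

Compute partial derivatives:
  f_x = -3*x**2 + 4*x - 2*y**2 - 1.
  f_y = -4*x*y - 3*y**2 + 6*y.
Scan x_0 ∈ {−4, ..., 4}. For each x_0, f_y(x_0, y) is a polynomial in y; find its integer roots y ∈ {−4, ..., 4}, then test f_x and f at those candidates.
  x = -4: f_y(-4, y) = -3*y**2 + 22*y; vanishes at y ∈ {0}. (-4, 0): f_x = -65 ≠ 0.
  x = -3: f_y(-3, y) = -3*y**2 + 18*y; vanishes at y ∈ {0}. (-3, 0): f_x = -40 ≠ 0.
  x = -2: f_y(-2, y) = -3*y**2 + 14*y; vanishes at y ∈ {0}. (-2, 0): f_x = -21 ≠ 0.
  x = -1: f_y(-1, y) = -3*y**2 + 10*y; vanishes at y ∈ {0}. (-1, 0): f_x = -8 ≠ 0.
  x = 0: f_y(0, y) = -3*y**2 + 6*y; vanishes at y ∈ {0, 2}. (0, 0): f_x = -1 ≠ 0; (0, 2): f_x = -9 ≠ 0.
  x = 1: f_y(1, y) = -3*y**2 + 2*y; vanishes at y ∈ {0}. (1, 0): f_x = 0, f = 0 — SINGULAR.
  x = 2: f_y(2, y) = -3*y**2 - 2*y; vanishes at y ∈ {0}. (2, 0): f_x = -5 ≠ 0.
  x = 3: f_y(3, y) = -3*y**2 - 6*y; vanishes at y ∈ {-2, 0}. (3, -2): f_x = -24 ≠ 0; (3, 0): f_x = -16 ≠ 0.
  x = 4: f_y(4, y) = -3*y**2 - 10*y; vanishes at y ∈ {0}. (4, 0): f_x = -33 ≠ 0.
Only singular point on the grid: (1, 0).
Classify: substitute x = 1 + u, y = 0 + v and expand: f = -u**3 - u**2 - 2*u*v**2 - v**3 + v**2.
No constant or linear terms (consistent with a singular point). Quadratic part: -u**2 + v**2. Cubic part: -u**3 - 2*u*v**2 - v**3.
The quadratic part v**2 - u**2 = (v − u)(v + u) splits into two distinct linear factors, so there are two distinct tangent lines y − 0 = ±(x − 1) — this is a node (ordinary double point).
Classification: node.


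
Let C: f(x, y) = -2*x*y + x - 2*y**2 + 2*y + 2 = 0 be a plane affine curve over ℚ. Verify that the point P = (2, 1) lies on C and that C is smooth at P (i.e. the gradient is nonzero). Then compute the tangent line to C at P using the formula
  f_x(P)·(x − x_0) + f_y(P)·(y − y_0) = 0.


Tangent line at P: -x - 6*y + 8 = 0.

Step 1: f(2, 1) = 0, so P lies on C.
Step 2: partial derivatives
  f_x(x, y) = 1 - 2*y, f_y(x, y) = -2*x - 4*y + 2.
  f_x(P) = -1, f_y(P) = -6 (gradient nonzero, so P is smooth).
Step 3: tangent line at P: -1·(x − 2) + -6·(y − 1) = 0.
Expanding: -x - 6*y + 8 = 0.


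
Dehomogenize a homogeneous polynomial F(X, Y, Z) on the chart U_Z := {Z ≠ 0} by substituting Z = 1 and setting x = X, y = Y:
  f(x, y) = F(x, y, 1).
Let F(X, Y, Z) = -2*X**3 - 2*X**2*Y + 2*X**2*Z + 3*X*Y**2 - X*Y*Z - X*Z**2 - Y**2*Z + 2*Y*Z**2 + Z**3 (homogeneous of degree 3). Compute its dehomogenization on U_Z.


f(x, y) = -2*x**3 - 2*x**2*y + 2*x**2 + 3*x*y**2 - x*y - x - y**2 + 2*y + 1

On U_Z we set Z = 1. Each monomial c·X^i·Y^j·Z^k in F becomes c·x^i·y^j·1^k = c·x^i·y^j.
Substituting Z = 1: F(X, Y, 1) = -2*x**3 - 2*x**2*y + 2*x**2 + 3*x*y**2 - x*y - x - y**2 + 2*y + 1.
Note: deg(f) ≤ deg(F) = 3; strict inequality happens when F is divisible by Z (lost terms).


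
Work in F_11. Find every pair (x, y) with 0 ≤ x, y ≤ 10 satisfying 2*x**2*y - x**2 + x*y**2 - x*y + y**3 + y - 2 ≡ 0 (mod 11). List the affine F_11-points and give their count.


Affine F_11-points: {(0, 1), (0, 4), (0, 6), (1, 9), (2, 7), (3, 0), (3, 4), (4, 3), (4, 5), (4, 10), (6, 5), (8, 0), (8, 3), (9, 9), (10, 7)}; count = 15.

For each of the 121 pairs (x, y) ∈ F_11², evaluate f(x, y) mod 11. Record the zeros.
  x = 0: [0↦9, 1↦0, 2↦8, 3↦6, 4↦0, 5↦7, 6↦0, 7↦7, 8↦1, 9↦10, 10↦7]  zeros at y ∈ {1, 4, 6}
  x = 1: [0↦8, 1↦1, 2↦2, 3↦6, 4↦8, 5↦3, 6↦8, 7↦7, 8↦6, 9↦0, 10↦6]  zeros at y ∈ {9}
  x = 2: [0↦5, 1↦4, 2↦2, 3↦5, 4↦8, 5↦6, 6↦5, 7↦0, 8↦8, 9↦2, 10↦10]  zeros at y ∈ {7}
  x = 3: [0↦0, 1↦9, 2↦8, 3↦3, 4↦0, 5↦5, 6↦2, 7↦8, 8↦7, 9↦5, 10↦8]  zeros at y ∈ {0, 4}
  x = 4: [0↦4, 1↦5, 2↦9, 3↦0, 4↦6, 5↦0, 6↦10, 7↦9, 8↦3, 9↦9, 10↦0]  zeros at y ∈ {3, 5, 10}
  x = 5: [0↦6, 1↦3, 2↦5, 3↦7, 4↦4, 5↦2, 6↦7, 7↦3, 8↦7, 9↦3, 10↦8]  zeros at y ∈ ∅
  x = 6: [0↦6, 1↦3, 2↦7, 3↦2, 4↦5, 5↦0, 6↦4, 7↦1, 8↦8, 9↦9, 10↦10]  zeros at y ∈ {5}
  x = 7: [0↦4, 1↦5, 2↦4, 3↦7, 4↦9, 5↦5, 6↦1, 7↦3, 8↦6, 9↦5, 10↦6]  zeros at y ∈ ∅
  x = 8: [0↦0, 1↦9, 2↦7, 3↦0, 4↦5, 5↦6, 6↦9, 7↦9, 8↦1, 9↦2, 10↦7]  zeros at y ∈ {0, 3}
  x = 9: [0↦5, 1↦4, 2↦5, 3↦3, 4↦4, 5↦3, 6↦6, 7↦8, 8↦4, 9↦0, 10↦2]  zeros at y ∈ {9}
  x = 10: [0↦8, 1↦1, 2↦9, 3↦5, 4↦6, 5↦7, 6↦3, 7↦0, 8↦4, 9↦10, 10↦2]  zeros at y ∈ {7}
Collecting zeros: affine points = {(0, 1), (0, 4), (0, 6), (1, 9), (2, 7), (3, 0), (3, 4), (4, 3), (4, 5), (4, 10), (6, 5), (8, 0), (8, 3), (9, 9), (10, 7)}.
Total count |C(F_11)_aff| = 15.


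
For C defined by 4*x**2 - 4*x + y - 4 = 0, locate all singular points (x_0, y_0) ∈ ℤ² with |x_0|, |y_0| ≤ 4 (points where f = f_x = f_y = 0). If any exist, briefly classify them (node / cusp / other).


No singular points in the scanned grid; C is smooth there.

Compute partial derivatives:
  f_x = 8*x - 4.
  f_y = 1.
f_y = 1 is a nonzero constant, so f_y never vanishes: no point (x, y) can satisfy f = f_x = f_y = 0. In particular no (x, y) ∈ {−4, ..., 4}² is singular; the curve is smooth.


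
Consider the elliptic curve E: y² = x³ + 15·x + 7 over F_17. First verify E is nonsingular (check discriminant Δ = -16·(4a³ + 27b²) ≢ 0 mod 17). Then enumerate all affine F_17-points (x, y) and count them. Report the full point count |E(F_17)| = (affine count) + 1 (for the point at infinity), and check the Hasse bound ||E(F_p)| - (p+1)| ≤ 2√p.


Affine points = {(7, 8), (7, 9), (9, 2), (9, 15), (10, 1), (10, 16), (13, 6), (13, 11), (16, 5), (16, 12)}; affine count = 10; |E(F_17)| = 11.

Discriminant check: Δ ∝ 4a³ + 27b² = 4·15³ + 27·7² = 4·3375 + 27·49 ≡ 16 (mod 17). Nonzero ⇒ E is nonsingular.
For each x ∈ F_17, compute rhs = x³ + 15·x + 7 mod 17, then count y ∈ F_17 with y² ≡ rhs.
  x = 0: rhs = 7, matching y values: none (0 points).
  x = 1: rhs = 6, matching y values: none (0 points).
  x = 2: rhs = 11, matching y values: none (0 points).
  x = 3: rhs = 11, matching y values: none (0 points).
  x = 4: rhs = 12, matching y values: none (0 points).
  x = 5: rhs = 3, matching y values: none (0 points).
  x = 6: rhs = 7, matching y values: none (0 points).
  x = 7: rhs = 13, matching y values: 8, 9 (2 points).
  x = 8: rhs = 10, matching y values: none (0 points).
  x = 9: rhs = 4, matching y values: 2, 15 (2 points).
  x = 10: rhs = 1, matching y values: 1, 16 (2 points).
  x = 11: rhs = 7, matching y values: none (0 points).
  x = 12: rhs = 11, matching y values: none (0 points).
  x = 13: rhs = 2, matching y values: 6, 11 (2 points).
  x = 14: rhs = 3, matching y values: none (0 points).
  x = 15: rhs = 3, matching y values: none (0 points).
  x = 16: rhs = 8, matching y values: 5, 12 (2 points).
Total affine count: 10.
Full point count |E(F_17)| = 10 + 1 = 11.
Hasse bound: |11 − (17+1)| = |-7| = 7 ≤ 2√17 ≈ 8.2462 ✓.


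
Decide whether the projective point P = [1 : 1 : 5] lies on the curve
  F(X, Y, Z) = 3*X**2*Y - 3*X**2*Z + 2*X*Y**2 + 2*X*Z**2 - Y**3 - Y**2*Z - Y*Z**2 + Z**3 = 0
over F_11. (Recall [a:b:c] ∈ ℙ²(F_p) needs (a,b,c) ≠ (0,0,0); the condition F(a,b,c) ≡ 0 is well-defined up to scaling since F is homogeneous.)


F(1,1,5) ≡ 2 (mod 11); P is NOT on the curve.

Evaluate F(1, 1, 5) term-by-term (mod 11).
  3*X**2*Y ↦ 3·1·1·1 = 3
  -3*X**2*Z ↦ -3·1·1·5 = -15
  2*X*Y**2 ↦ 2·1·1·1 = 2
  2*X*Z**2 ↦ 2·1·1·25 = 50
  -Y**3 ↦ -1·1·1·1 = -1
  -Y**2*Z ↦ -1·1·1·5 = -5
  -Y*Z**2 ↦ -1·1·1·25 = -25
  Z**3 ↦ 1·1·1·125 = 125
Sum: F(1, 1, 5) = (3) + (-15) + (2) + (50) + (-1) + (-5) + (-25) + (125) = 134.
Reducing mod 11: 134 ≡ 2 (mod 11).
Since F(a, b, c) ≡ 2 ≠ 0 (mod 11), P does NOT lie on the curve.


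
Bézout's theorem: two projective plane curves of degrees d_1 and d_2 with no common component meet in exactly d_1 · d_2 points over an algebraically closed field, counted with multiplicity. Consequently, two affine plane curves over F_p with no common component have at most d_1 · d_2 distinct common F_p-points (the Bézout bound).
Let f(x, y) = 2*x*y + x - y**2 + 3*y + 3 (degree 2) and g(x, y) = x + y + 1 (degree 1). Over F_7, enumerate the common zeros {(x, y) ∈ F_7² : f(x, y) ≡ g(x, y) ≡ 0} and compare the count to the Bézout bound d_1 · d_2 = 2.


Common zeros: ∅; count = 0; Bézout bound = 2.

deg(f) = 2, deg(g) = 1, so Bézout bound = 2.
Scan x ∈ F_7. For each x, list the y ∈ F_7 with f(x, y) ≡ 0 and those with g(x, y) ≡ 0 (mod 7); the common zeros in that column are the intersection.
  x = 0: f ≡ 0 at y ∈ {5}; g ≡ 0 at y ∈ {6}; common: ∅.
  x = 1: f ≡ 0 at y ∈ ∅; g ≡ 0 at y ∈ {5}; common: ∅.
  x = 2: f ≡ 0 at y ∈ ∅; g ≡ 0 at y ∈ {4}; common: ∅.
  x = 3: f ≡ 0 at y ∈ {1}; g ≡ 0 at y ∈ {3}; common: ∅.
  x = 4: f ≡ 0 at y ∈ {0, 4}; g ≡ 0 at y ∈ {2}; common: ∅.
  x = 5: f ≡ 0 at y ∈ ∅; g ≡ 0 at y ∈ {1}; common: ∅.
  x = 6: f ≡ 0 at y ∈ {2, 6}; g ≡ 0 at y ∈ {0}; common: ∅.
Collecting: common zeros = ∅, so the count is 0.
Comparison with the Bézout bound: 0 ≤ 2 = deg(f)·deg(g), as expected for curves with no common component (the affine F_7-count falls short of the bound because intersections may lie at infinity, over extension fields, or carry multiplicity).


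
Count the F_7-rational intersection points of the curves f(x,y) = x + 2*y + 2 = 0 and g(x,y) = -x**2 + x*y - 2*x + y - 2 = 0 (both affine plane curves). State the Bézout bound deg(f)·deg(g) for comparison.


Common zeros: ∅; count = 0; Bézout bound = 2.

deg(f) = 1, deg(g) = 2, so Bézout bound = 2.
Scan x ∈ F_7. For each x, list the y ∈ F_7 with f(x, y) ≡ 0 and those with g(x, y) ≡ 0 (mod 7); the common zeros in that column are the intersection.
  x = 0: f ≡ 0 at y ∈ {6}; g ≡ 0 at y ∈ {2}; common: ∅.
  x = 1: f ≡ 0 at y ∈ {2}; g ≡ 0 at y ∈ {6}; common: ∅.
  x = 2: f ≡ 0 at y ∈ {5}; g ≡ 0 at y ∈ {1}; common: ∅.
  x = 3: f ≡ 0 at y ∈ {1}; g ≡ 0 at y ∈ {6}; common: ∅.
  x = 4: f ≡ 0 at y ∈ {4}; g ≡ 0 at y ∈ {1}; common: ∅.
  x = 5: f ≡ 0 at y ∈ {0}; g ≡ 0 at y ∈ {5}; common: ∅.
  x = 6: f ≡ 0 at y ∈ {3}; g ≡ 0 at y ∈ ∅; common: ∅.
Collecting: common zeros = ∅, so the count is 0.
Comparison with the Bézout bound: 0 ≤ 2 = deg(f)·deg(g), as expected for curves with no common component (the affine F_7-count falls short of the bound because intersections may lie at infinity, over extension fields, or carry multiplicity).


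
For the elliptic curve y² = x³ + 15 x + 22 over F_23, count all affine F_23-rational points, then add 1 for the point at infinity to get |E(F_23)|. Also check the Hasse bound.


Affine points = {(3, 5), (3, 18), (4, 10), (4, 13), (6, 11), (6, 12), (9, 9), (9, 14), (11, 0), (14, 3), (14, 20), (18, 11), (18, 12), (19, 6), (19, 17), (22, 11), (22, 12)}; affine count = 17; |E(F_23)| = 18.

Discriminant check: Δ ∝ 4a³ + 27b² = 4·15³ + 27·22² = 4·3375 + 27·484 ≡ 3 (mod 23). Nonzero ⇒ E is nonsingular.
For each x ∈ F_23, compute rhs = x³ + 15·x + 22 mod 23, then count y ∈ F_23 with y² ≡ rhs.
  x = 0: rhs = 22, matching y values: none (0 points).
  x = 1: rhs = 15, matching y values: none (0 points).
  x = 2: rhs = 14, matching y values: none (0 points).
  x = 3: rhs = 2, matching y values: 5, 18 (2 points).
  x = 4: rhs = 8, matching y values: 10, 13 (2 points).
  x = 5: rhs = 15, matching y values: none (0 points).
  x = 6: rhs = 6, matching y values: 11, 12 (2 points).
  x = 7: rhs = 10, matching y values: none (0 points).
  x = 8: rhs = 10, matching y values: none (0 points).
  x = 9: rhs = 12, matching y values: 9, 14 (2 points).
  x = 10: rhs = 22, matching y values: none (0 points).
  x = 11: rhs = 0, matching y values: 0 (1 points).
  x = 12: rhs = 21, matching y values: none (0 points).
  x = 13: rhs = 22, matching y values: none (0 points).
  x = 14: rhs = 9, matching y values: 3, 20 (2 points).
  x = 15: rhs = 11, matching y values: none (0 points).
  x = 16: rhs = 11, matching y values: none (0 points).
  x = 17: rhs = 15, matching y values: none (0 points).
  x = 18: rhs = 6, matching y values: 11, 12 (2 points).
  x = 19: rhs = 13, matching y values: 6, 17 (2 points).
  x = 20: rhs = 19, matching y values: none (0 points).
  x = 21: rhs = 7, matching y values: none (0 points).
  x = 22: rhs = 6, matching y values: 11, 12 (2 points).
Total affine count: 17.
Full point count |E(F_23)| = 17 + 1 = 18.
Hasse bound: |18 − (23+1)| = |-6| = 6 ≤ 2√23 ≈ 9.5917 ✓.


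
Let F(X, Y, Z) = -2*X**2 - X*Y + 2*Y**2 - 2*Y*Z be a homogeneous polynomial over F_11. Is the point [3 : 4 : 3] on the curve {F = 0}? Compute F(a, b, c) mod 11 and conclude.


F(3,4,3) ≡ 0 (mod 11); P is on the curve.

Evaluate F(3, 4, 3) term-by-term (mod 11).
  -2*X**2 ↦ -2·9·1·1 = -18
  -X*Y ↦ -1·3·4·1 = -12
  2*Y**2 ↦ 2·1·16·1 = 32
  -2*Y*Z ↦ -2·1·4·3 = -24
Sum: F(3, 4, 3) = (-18) + (-12) + (32) + (-24) = -22.
Reducing mod 11: -22 ≡ 0 (mod 11).
Since F(a, b, c) ≡ 0 (mod 11), P lies on the curve.


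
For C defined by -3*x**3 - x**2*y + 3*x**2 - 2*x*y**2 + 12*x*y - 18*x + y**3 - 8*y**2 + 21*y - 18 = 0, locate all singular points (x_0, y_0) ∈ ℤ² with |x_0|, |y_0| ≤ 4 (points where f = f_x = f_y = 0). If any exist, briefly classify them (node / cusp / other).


Singular points: {(0, 3)}; classification: cusp.

Compute partial derivatives:
  f_x = -9*x**2 - 2*x*y + 6*x - 2*y**2 + 12*y - 18.
  f_y = -x**2 - 4*x*y + 12*x + 3*y**2 - 16*y + 21.
Scan x_0 ∈ {−4, ..., 4}. For each x_0, f_y(x_0, y) is a polynomial in y; find its integer roots y ∈ {−4, ..., 4}, then test f_x and f at those candidates.
  x = -4: f_y(-4, y) = 3*y**2 - 43; no integer root y with |y| ≤ 4.
  x = -3: f_y(-3, y) = 3*y**2 - 4*y - 24; no integer root y with |y| ≤ 4.
  x = -2: f_y(-2, y) = 3*y**2 - 8*y - 7; no integer root y with |y| ≤ 4.
  x = -1: f_y(-1, y) = 3*y**2 - 12*y + 8; no integer root y with |y| ≤ 4.
  x = 0: f_y(0, y) = 3*y**2 - 16*y + 21; vanishes at y ∈ {3}. (0, 3): f_x = 0, f = 0 — SINGULAR.
  x = 1: f_y(1, y) = 3*y**2 - 20*y + 32; vanishes at y ∈ {4}. (1, 4): f_x = -13 ≠ 0.
  x = 2: f_y(2, y) = 3*y**2 - 24*y + 41; no integer root y with |y| ≤ 4.
  x = 3: f_y(3, y) = 3*y**2 - 28*y + 48; no integer root y with |y| ≤ 4.
  x = 4: f_y(4, y) = 3*y**2 - 32*y + 53; no integer root y with |y| ≤ 4.
Only singular point on the grid: (0, 3).
Classify: substitute x = 0 + u, y = 3 + v and expand: f = -3*u**3 - u**2*v - 2*u*v**2 + v**3 + v**2.
No constant or linear terms (consistent with a singular point). Quadratic part: v**2. Cubic part: -3*u**3 - u**2*v - 2*u*v**2 + v**3.
The quadratic part v**2 is a perfect square, so there is a single (double) tangent line v = 0, i.e. y = 3. Restricting the cubic part to that line (v = 0) leaves -3*u**3 ≠ 0, so f is not divisible by v and the branch is v² ≈ 3*u**3 to lowest order — this is a cusp.
Classification: cusp.


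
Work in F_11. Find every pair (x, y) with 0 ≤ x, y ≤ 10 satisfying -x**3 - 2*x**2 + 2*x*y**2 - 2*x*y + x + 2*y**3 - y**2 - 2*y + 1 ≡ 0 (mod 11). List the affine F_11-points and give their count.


Affine F_11-points: {(0, 1), (0, 6), (0, 10), (1, 2), (2, 8), (5, 4), (6, 4), (9, 4)}; count = 8.

For each of the 121 pairs (x, y) ∈ F_11², evaluate f(x, y) mod 11. Record the zeros.
  x = 0: [0↦1, 1↦0, 2↦9, 3↦7, 4↦6, 5↦7, 6↦0, 7↦8, 8↦10, 9↦7, 10↦0]  zeros at y ∈ {1, 6, 10}
  x = 1: [0↦10, 1↦9, 2↦0, 3↦6, 4↦6, 5↦1, 6↦3, 7↦2, 8↦10, 9↦6, 10↦2]  zeros at y ∈ {2}
  x = 2: [0↦9, 1↦8, 2↦3, 3↦6, 4↦7, 5↦7, 6↦7, 7↦8, 8↦0, 9↦6, 10↦5]  zeros at y ∈ {8}
  x = 3: [0↦3, 1↦2, 2↦1, 3↦1, 4↦3, 5↦8, 6↦6, 7↦9, 8↦7, 9↦1, 10↦3]  zeros at y ∈ ∅
  x = 4: [0↦8, 1↦7, 2↦10, 3↦7, 4↦10, 5↦9, 6↦5, 7↦10, 8↦3, 9↦7, 10↦1]  zeros at y ∈ ∅
  x = 5: [0↦7, 1↦6, 2↦2, 3↦7, 4↦0, 5↦4, 6↦9, 7↦5, 8↦4, 9↦7, 10↦4]  zeros at y ∈ {4}
  x = 6: [0↦5, 1↦4, 2↦4, 3↦6, 4↦0, 5↦9, 6↦1, 7↦10, 8↦4, 9↦6, 10↦6]  zeros at y ∈ {4}
  x = 7: [0↦7, 1↦6, 2↦10, 3↦9, 4↦4, 5↦7, 6↦8, 7↦8, 8↦8, 9↦9, 10↦1]  zeros at y ∈ ∅
  x = 8: [0↦7, 1↦6, 2↦3, 3↦10, 4↦6, 5↦3, 6↦2, 7↦4, 8↦10, 9↦10, 10↦5]  zeros at y ∈ ∅
  x = 9: [0↦10, 1↦9, 2↦10, 3↦3, 4↦0, 5↦2, 6↦10, 7↦3, 8↦4, 9↦3, 10↦1]  zeros at y ∈ {4}
  x = 10: [0↦10, 1↦9, 2↦3, 3↦4, 4↦2, 5↦9, 6↦4, 7↦10, 8↦6, 9↦4, 10↦5]  zeros at y ∈ ∅
Collecting zeros: affine points = {(0, 1), (0, 6), (0, 10), (1, 2), (2, 8), (5, 4), (6, 4), (9, 4)}.
Total count |C(F_11)_aff| = 8.


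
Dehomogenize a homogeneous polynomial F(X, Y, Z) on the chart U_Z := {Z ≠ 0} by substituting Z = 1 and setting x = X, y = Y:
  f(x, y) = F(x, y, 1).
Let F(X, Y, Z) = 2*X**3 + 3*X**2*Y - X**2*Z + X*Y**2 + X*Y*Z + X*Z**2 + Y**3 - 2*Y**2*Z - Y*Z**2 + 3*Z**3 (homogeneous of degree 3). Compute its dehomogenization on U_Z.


f(x, y) = 2*x**3 + 3*x**2*y - x**2 + x*y**2 + x*y + x + y**3 - 2*y**2 - y + 3

On U_Z we set Z = 1. Each monomial c·X^i·Y^j·Z^k in F becomes c·x^i·y^j·1^k = c·x^i·y^j.
Substituting Z = 1: F(X, Y, 1) = 2*x**3 + 3*x**2*y - x**2 + x*y**2 + x*y + x + y**3 - 2*y**2 - y + 3.
Note: deg(f) ≤ deg(F) = 3; strict inequality happens when F is divisible by Z (lost terms).


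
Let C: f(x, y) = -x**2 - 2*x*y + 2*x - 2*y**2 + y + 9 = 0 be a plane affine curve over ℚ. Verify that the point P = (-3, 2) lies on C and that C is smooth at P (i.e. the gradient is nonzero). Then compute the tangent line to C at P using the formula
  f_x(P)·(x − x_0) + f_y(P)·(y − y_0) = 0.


Tangent line at P: 4*x - y + 14 = 0.

Step 1: f(-3, 2) = 0, so P lies on C.
Step 2: partial derivatives
  f_x(x, y) = -2*x - 2*y + 2, f_y(x, y) = -2*x - 4*y + 1.
  f_x(P) = 4, f_y(P) = -1 (gradient nonzero, so P is smooth).
Step 3: tangent line at P: 4·(x − -3) + -1·(y − 2) = 0.
Expanding: 4*x - y + 14 = 0.
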